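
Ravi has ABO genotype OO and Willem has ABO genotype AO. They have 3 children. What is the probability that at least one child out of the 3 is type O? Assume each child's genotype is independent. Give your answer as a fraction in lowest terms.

7/8

ABO cross OO × AO → 1/2 O, 1/2 A.
So P(type O) = 1/2 per child.
P(none) = (1/2)^3 = 1/8; P(at least one) = 1 − 1/8 = 7/8.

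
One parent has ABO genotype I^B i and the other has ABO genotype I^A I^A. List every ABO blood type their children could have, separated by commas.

Gametes from I^B i × I^A I^A give offspring ABO genotypes I^A I^B, I^A i, i.e. phenotypes A, AB.

A, AB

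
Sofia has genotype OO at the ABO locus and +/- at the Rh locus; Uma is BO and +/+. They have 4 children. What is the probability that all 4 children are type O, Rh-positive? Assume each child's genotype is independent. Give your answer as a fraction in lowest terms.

ABO cross OO × BO → 1/2 O, 1/2 B.
Rh cross +/- × +/+ → 1 Rh+; so P(type O, Rh-positive) = 1/2 × 1 = 1/2 per child.
All 4 independent: (1/2)^4 = 1/16.

1/16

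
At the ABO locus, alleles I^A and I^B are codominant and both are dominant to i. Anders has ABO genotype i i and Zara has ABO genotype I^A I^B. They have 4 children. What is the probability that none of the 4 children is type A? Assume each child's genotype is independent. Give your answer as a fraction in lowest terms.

ABO cross i i × I^A I^B → 1/2 A, 1/2 B.
So P(type A) = 1/2 per child.
P(not type A) = 1/2 for one child; (1/2)^4 = 1/16.

1/16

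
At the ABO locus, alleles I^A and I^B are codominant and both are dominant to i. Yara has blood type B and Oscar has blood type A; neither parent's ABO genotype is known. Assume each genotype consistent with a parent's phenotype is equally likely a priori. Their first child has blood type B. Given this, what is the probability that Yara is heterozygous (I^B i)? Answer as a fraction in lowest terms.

Possible genotypes: Yara ∈ {I^B I^B, I^B i}; Oscar ∈ {I^A I^A, I^A i}.
Weight each parental genotype pair by prior × P(type-B child):
  I^B I^B × I^A i: posterior weight 2/3.
  I^B i × I^A i: posterior weight 1/3.
Sum the posterior weight over pairs where Yara is I^B i: 1/3.

1/3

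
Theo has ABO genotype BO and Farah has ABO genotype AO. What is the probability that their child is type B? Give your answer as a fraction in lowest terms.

1/4

ABO cross BO × AO → offspring phenotypes: 1/4 O, 1/4 A, 1/4 B, 1/4 AB.
So P(type B) = 1/4.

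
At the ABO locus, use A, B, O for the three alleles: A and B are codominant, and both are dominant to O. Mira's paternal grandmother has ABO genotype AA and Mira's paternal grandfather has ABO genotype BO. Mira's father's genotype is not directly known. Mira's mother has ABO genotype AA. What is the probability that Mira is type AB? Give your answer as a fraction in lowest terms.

1/4

Mira's father's ABO genotype from AA × BO: 1/2 AB, 1/2 AO.
Crossing each possibility with the mother AA and summing P(type AB): 1/2·1/2 + 1/2·0 = 1/4.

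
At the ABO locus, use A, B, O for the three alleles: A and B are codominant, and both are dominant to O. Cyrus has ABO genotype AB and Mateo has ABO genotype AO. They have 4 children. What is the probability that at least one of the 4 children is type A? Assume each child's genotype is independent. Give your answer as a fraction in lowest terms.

ABO cross AB × AO → 1/2 A, 1/4 B, 1/4 AB.
So P(type A) = 1/2 per child.
P(none) = (1/2)^4 = 1/16; P(at least one) = 1 − 1/16 = 15/16.

15/16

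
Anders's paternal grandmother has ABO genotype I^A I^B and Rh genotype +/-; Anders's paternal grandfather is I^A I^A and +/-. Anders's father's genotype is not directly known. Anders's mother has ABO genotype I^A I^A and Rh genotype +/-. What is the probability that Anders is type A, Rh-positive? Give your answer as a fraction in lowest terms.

9/16

Anders's father's ABO genotype from I^A I^B × I^A I^A: 1/2 I^A I^A, 1/2 I^A I^B.
Crossing each possibility with the mother I^A I^A and summing P(type A): 1/2·1 + 1/2·1/2 = 3/4.
Similarly for Rh via the father's Rh distribution: P(Rh+) = 3/4.
Independent loci: 3/4 × 3/4 = 9/16.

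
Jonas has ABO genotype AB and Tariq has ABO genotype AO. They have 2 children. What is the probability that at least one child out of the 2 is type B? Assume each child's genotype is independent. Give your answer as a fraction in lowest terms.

ABO cross AB × AO → 1/2 A, 1/4 B, 1/4 AB.
So P(type B) = 1/4 per child.
P(none) = (3/4)^2 = 9/16; P(at least one) = 1 − 9/16 = 7/16.

7/16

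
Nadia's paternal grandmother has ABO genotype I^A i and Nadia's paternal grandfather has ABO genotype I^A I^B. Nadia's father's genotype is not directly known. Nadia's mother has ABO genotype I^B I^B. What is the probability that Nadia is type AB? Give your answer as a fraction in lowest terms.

Nadia's father's ABO genotype from I^A i × I^A I^B: 1/4 I^A I^A, 1/4 I^A I^B, 1/4 I^A i, 1/4 I^B i.
Crossing each possibility with the mother I^B I^B and summing P(type AB): 1/4·1 + 1/4·1/2 + 1/4·1/2 + 1/4·0 = 1/2.

1/2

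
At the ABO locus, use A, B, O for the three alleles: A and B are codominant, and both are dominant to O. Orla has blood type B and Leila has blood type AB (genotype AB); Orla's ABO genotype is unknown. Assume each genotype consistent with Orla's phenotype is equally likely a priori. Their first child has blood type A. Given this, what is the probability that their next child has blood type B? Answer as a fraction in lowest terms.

Possible genotypes: Orla ∈ {BB, BO}; Leila ∈ {AB}.
Weight each parental genotype pair by prior × P(type-A child):
  BO × AB: posterior weight 1; P(next child type B) = 1/2.
Weighted sum = 1/2.

1/2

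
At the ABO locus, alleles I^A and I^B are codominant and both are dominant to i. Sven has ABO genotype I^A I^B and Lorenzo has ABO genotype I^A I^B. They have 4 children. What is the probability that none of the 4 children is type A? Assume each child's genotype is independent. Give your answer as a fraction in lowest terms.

ABO cross I^A I^B × I^A I^B → 1/4 A, 1/4 B, 1/2 AB.
So P(type A) = 1/4 per child.
P(not type A) = 3/4 for one child; (3/4)^4 = 81/256.

81/256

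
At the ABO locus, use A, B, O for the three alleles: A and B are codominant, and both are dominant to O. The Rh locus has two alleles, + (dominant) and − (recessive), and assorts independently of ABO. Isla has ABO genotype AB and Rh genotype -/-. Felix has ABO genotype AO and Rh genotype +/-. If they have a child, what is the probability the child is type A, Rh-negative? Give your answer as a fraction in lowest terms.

1/4

ABO cross AB × AO → offspring phenotypes: 1/2 A, 1/4 B, 1/4 AB.
Rh cross -/- × +/- → 1/2 Rh+, 1/2 Rh-.
Independent loci: P(type A, Rh-negative) = 1/2 × 1/2 = 1/4.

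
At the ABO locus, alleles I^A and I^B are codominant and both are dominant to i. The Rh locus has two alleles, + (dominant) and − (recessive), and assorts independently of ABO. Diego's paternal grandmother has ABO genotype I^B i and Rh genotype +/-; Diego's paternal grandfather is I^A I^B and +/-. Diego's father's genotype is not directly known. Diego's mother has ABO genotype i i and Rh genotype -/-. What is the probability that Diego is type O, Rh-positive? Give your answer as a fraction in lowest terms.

Diego's father's ABO genotype from I^B i × I^A I^B: 1/4 I^A I^B, 1/4 I^A i, 1/4 I^B I^B, 1/4 I^B i.
Crossing each possibility with the mother i i and summing P(type O): 1/4·0 + 1/4·1/2 + 1/4·0 + 1/4·1/2 = 1/4.
Similarly for Rh via the father's Rh distribution: P(Rh+) = 1/2.
Independent loci: 1/4 × 1/2 = 1/8.

1/8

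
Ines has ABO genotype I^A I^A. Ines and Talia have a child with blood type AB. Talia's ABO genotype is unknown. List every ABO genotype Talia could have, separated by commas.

I^A I^B, I^B I^B, I^B i

For each candidate genotype of Talia, check whether crossing it with I^A I^A can produce every observed child phenotype.
  I^A I^A → possible child types {A} ✗
  I^A I^B → possible child types {A, AB} ✓
  I^A i → possible child types {A} ✗
  I^B I^B → possible child types {AB} ✓
  I^B i → possible child types {A, AB} ✓
  i i → possible child types {A} ✗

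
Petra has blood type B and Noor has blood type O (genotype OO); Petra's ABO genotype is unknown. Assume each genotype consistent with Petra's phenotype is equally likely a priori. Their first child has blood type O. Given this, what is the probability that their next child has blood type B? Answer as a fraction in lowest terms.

Possible genotypes: Petra ∈ {BB, BO}; Noor ∈ {OO}.
Weight each parental genotype pair by prior × P(type-O child):
  BO × OO: posterior weight 1; P(next child type B) = 1/2.
Weighted sum = 1/2.

1/2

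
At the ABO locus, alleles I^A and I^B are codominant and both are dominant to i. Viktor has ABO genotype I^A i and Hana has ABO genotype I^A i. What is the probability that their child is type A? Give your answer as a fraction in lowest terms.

ABO cross I^A i × I^A i → offspring phenotypes: 1/4 O, 3/4 A.
So P(type A) = 3/4.

3/4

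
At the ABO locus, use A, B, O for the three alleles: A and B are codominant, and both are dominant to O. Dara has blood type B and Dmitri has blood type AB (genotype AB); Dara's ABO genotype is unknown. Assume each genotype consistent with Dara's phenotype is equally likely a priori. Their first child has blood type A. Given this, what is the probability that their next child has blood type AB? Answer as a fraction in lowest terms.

1/4

Possible genotypes: Dara ∈ {BB, BO}; Dmitri ∈ {AB}.
Weight each parental genotype pair by prior × P(type-A child):
  BO × AB: posterior weight 1; P(next child type AB) = 1/4.
Weighted sum = 1/4.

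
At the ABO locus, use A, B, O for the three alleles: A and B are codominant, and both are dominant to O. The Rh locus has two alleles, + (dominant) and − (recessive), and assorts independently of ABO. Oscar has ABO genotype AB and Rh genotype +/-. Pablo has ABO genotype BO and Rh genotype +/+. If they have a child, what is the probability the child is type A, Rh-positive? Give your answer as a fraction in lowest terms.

ABO cross AB × BO → offspring phenotypes: 1/4 A, 1/2 B, 1/4 AB.
Rh cross +/- × +/+ → 1 Rh+.
Independent loci: P(type A, Rh-positive) = 1/4 × 1 = 1/4.

1/4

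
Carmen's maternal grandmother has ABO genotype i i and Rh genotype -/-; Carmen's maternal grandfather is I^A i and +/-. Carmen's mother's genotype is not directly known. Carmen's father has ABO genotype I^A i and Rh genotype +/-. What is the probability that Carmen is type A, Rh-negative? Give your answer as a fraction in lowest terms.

Carmen's mother's ABO genotype from i i × I^A i: 1/2 I^A i, 1/2 i i.
Crossing each possibility with the father I^A i and summing P(type A): 1/2·3/4 + 1/2·1/2 = 5/8.
Similarly for Rh via the mother's Rh distribution: P(Rh-) = 3/8.
Independent loci: 5/8 × 3/8 = 15/64.

15/64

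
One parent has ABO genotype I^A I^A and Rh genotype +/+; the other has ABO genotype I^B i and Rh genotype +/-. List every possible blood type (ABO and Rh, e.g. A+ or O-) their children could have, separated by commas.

Gametes from I^A I^A × I^B i give offspring ABO genotypes I^A I^B, I^A i, i.e. phenotypes A, AB.
Rh cross +/+ × +/- → phenotypes Rh+.
Combining independently: A+, AB+.

A+, AB+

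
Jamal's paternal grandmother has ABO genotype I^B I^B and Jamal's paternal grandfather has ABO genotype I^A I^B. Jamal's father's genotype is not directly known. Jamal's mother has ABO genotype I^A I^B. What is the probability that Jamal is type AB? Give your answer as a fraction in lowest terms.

Jamal's father's ABO genotype from I^B I^B × I^A I^B: 1/2 I^A I^B, 1/2 I^B I^B.
Crossing each possibility with the mother I^A I^B and summing P(type AB): 1/2·1/2 + 1/2·1/2 = 1/2.

1/2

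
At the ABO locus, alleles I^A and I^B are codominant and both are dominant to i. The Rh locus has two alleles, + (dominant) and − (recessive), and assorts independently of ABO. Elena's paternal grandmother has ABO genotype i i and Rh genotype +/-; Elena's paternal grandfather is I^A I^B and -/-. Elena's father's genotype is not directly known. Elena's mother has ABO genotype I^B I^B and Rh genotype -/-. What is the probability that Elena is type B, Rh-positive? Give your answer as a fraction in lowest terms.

3/16

Elena's father's ABO genotype from i i × I^A I^B: 1/2 I^A i, 1/2 I^B i.
Crossing each possibility with the mother I^B I^B and summing P(type B): 1/2·1/2 + 1/2·1 = 3/4.
Similarly for Rh via the father's Rh distribution: P(Rh+) = 1/4.
Independent loci: 3/4 × 1/4 = 3/16.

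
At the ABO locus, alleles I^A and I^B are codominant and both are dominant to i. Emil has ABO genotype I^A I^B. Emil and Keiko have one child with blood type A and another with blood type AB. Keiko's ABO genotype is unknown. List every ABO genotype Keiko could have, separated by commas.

For each candidate genotype of Keiko, check whether crossing it with I^A I^B can produce every observed child phenotype.
  I^A I^A → possible child types {A, AB} ✓
  I^A I^B → possible child types {A, B, AB} ✓
  I^A i → possible child types {A, B, AB} ✓
  I^B I^B → possible child types {B, AB} ✗
  I^B i → possible child types {A, B, AB} ✓
  i i → possible child types {A, B} ✗

I^A I^A, I^A I^B, I^A i, I^B i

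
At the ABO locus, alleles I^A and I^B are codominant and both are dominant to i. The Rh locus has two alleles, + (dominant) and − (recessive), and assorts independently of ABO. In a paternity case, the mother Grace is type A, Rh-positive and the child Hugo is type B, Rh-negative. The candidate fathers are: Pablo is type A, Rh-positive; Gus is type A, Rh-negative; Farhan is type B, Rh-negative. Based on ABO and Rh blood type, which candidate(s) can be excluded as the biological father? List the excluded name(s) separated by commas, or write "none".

A candidate is excluded only if no genotype consistent with his phenotype could produce a type B, Rh-negative child with a type A, Rh-positive mother.
Pablo (type A, Rh+): no genotype consistent with that phenotype can produce a type-B Rh- child with a type-A mother.
Gus (type A, Rh-): no genotype consistent with that phenotype can produce a type-B Rh- child with a type-A mother.

Pablo, Gus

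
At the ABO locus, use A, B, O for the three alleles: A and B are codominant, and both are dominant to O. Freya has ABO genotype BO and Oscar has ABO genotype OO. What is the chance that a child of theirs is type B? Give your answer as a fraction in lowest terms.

1/2

ABO cross BO × OO → offspring phenotypes: 1/2 O, 1/2 B.
So P(type B) = 1/2.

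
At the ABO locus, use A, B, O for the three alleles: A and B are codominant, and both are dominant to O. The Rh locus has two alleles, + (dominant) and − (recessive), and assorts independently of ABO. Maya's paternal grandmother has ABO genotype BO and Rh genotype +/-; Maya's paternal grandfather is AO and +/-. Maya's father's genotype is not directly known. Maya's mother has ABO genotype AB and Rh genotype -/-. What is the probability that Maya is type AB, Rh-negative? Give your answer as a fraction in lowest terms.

1/8

Maya's father's ABO genotype from BO × AO: 1/4 AB, 1/4 AO, 1/4 BO, 1/4 OO.
Crossing each possibility with the mother AB and summing P(type AB): 1/4·1/2 + 1/4·1/4 + 1/4·1/4 + 1/4·0 = 1/4.
Similarly for Rh via the father's Rh distribution: P(Rh-) = 1/2.
Independent loci: 1/4 × 1/2 = 1/8.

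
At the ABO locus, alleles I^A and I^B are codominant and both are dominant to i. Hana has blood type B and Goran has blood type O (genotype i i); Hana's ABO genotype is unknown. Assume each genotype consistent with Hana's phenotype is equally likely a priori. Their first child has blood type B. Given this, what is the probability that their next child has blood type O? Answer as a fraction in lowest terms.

1/6

Possible genotypes: Hana ∈ {I^B I^B, I^B i}; Goran ∈ {i i}.
Weight each parental genotype pair by prior × P(type-B child):
  I^B I^B × i i: posterior weight 2/3; P(next child type O) = 0.
  I^B i × i i: posterior weight 1/3; P(next child type O) = 1/2.
Weighted sum = 1/6.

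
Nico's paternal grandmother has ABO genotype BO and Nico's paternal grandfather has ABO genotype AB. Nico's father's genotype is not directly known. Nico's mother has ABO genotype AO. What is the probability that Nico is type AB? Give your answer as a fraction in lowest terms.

1/4

Nico's father's ABO genotype from BO × AB: 1/4 AB, 1/4 AO, 1/4 BB, 1/4 BO.
Crossing each possibility with the mother AO and summing P(type AB): 1/4·1/4 + 1/4·0 + 1/4·1/2 + 1/4·1/4 = 1/4.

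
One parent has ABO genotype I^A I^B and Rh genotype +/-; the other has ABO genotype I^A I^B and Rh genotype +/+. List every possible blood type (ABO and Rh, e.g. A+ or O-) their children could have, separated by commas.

Gametes from I^A I^B × I^A I^B give offspring ABO genotypes I^A I^A, I^A I^B, I^B I^B, i.e. phenotypes A, B, AB.
Rh cross +/- × +/+ → phenotypes Rh+.
Combining independently: A+, B+, AB+.

A+, B+, AB+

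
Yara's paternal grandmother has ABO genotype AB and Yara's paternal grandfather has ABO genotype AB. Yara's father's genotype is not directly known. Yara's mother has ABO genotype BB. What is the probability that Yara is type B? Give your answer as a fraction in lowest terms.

1/2

Yara's father's ABO genotype from AB × AB: 1/4 AA, 1/2 AB, 1/4 BB.
Crossing each possibility with the mother BB and summing P(type B): 1/4·0 + 1/2·1/2 + 1/4·1 = 1/2.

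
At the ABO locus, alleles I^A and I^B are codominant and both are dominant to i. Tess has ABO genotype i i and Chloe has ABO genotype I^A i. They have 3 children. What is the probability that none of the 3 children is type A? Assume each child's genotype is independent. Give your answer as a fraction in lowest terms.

1/8

ABO cross i i × I^A i → 1/2 O, 1/2 A.
So P(type A) = 1/2 per child.
P(not type A) = 1/2 for one child; (1/2)^3 = 1/8.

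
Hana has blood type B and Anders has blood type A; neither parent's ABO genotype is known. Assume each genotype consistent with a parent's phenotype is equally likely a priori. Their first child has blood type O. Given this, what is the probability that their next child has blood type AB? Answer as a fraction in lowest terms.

1/4

Possible genotypes: Hana ∈ {BB, BO}; Anders ∈ {AA, AO}.
Weight each parental genotype pair by prior × P(type-O child):
  BO × AO: posterior weight 1; P(next child type AB) = 1/4.
Weighted sum = 1/4.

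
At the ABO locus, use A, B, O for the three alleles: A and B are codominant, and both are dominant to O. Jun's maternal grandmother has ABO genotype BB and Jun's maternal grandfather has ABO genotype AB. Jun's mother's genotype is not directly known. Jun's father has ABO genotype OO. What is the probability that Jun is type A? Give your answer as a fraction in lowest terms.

Jun's mother's ABO genotype from BB × AB: 1/2 AB, 1/2 BB.
Crossing each possibility with the father OO and summing P(type A): 1/2·1/2 + 1/2·0 = 1/4.

1/4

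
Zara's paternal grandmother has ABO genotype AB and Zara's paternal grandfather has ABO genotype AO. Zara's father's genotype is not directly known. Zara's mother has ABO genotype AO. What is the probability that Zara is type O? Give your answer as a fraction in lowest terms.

1/8

Zara's father's ABO genotype from AB × AO: 1/4 AA, 1/4 AB, 1/4 AO, 1/4 BO.
Crossing each possibility with the mother AO and summing P(type O): 1/4·0 + 1/4·0 + 1/4·1/4 + 1/4·1/4 = 1/8.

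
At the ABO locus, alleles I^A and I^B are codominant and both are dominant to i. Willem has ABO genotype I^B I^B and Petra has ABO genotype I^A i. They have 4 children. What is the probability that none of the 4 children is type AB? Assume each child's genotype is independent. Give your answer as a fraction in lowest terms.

1/16

ABO cross I^B I^B × I^A i → 1/2 B, 1/2 AB.
So P(type AB) = 1/2 per child.
P(not type AB) = 1/2 for one child; (1/2)^4 = 1/16.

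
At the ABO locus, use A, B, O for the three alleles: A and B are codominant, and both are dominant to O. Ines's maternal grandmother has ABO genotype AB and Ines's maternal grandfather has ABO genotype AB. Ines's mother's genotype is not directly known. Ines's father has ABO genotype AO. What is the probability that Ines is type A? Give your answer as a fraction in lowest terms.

1/2

Ines's mother's ABO genotype from AB × AB: 1/4 AA, 1/2 AB, 1/4 BB.
Crossing each possibility with the father AO and summing P(type A): 1/4·1 + 1/2·1/2 + 1/4·0 = 1/2.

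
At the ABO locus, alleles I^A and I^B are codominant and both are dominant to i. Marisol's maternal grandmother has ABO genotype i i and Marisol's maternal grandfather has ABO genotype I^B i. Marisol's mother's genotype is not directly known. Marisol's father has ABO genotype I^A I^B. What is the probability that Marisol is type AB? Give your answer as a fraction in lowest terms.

1/8

Marisol's mother's ABO genotype from i i × I^B i: 1/2 I^B i, 1/2 i i.
Crossing each possibility with the father I^A I^B and summing P(type AB): 1/2·1/4 + 1/2·0 = 1/8.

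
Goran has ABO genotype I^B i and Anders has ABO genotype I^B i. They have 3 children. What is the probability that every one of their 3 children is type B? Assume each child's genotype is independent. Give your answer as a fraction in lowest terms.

ABO cross I^B i × I^B i → 1/4 O, 3/4 B.
So P(type B) = 3/4 per child.
All 3 independent: (3/4)^3 = 27/64.

27/64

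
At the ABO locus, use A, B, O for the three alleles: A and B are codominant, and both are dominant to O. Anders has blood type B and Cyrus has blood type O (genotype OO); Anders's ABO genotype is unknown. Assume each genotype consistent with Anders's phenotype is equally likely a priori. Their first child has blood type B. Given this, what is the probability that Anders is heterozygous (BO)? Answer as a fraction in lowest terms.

Possible genotypes: Anders ∈ {BB, BO}; Cyrus ∈ {OO}.
Weight each parental genotype pair by prior × P(type-B child):
  BB × OO: posterior weight 2/3.
  BO × OO: posterior weight 1/3.
Sum the posterior weight over pairs where Anders is BO: 1/3.

1/3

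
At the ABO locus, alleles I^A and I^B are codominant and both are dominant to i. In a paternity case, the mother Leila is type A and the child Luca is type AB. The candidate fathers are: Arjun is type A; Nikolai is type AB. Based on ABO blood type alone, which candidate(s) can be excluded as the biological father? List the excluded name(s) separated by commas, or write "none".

A candidate is excluded only if no genotype consistent with his phenotype could produce a type AB child with a type A mother.
Arjun (type A): no genotype consistent with that phenotype can produce a type-AB child with a type-A mother.

Arjun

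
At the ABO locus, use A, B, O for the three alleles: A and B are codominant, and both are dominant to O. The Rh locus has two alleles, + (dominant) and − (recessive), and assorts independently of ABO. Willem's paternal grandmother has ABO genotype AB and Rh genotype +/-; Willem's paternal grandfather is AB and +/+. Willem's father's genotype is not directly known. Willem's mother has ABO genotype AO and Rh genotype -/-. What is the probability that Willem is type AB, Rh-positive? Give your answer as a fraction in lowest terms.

Willem's father's ABO genotype from AB × AB: 1/4 AA, 1/2 AB, 1/4 BB.
Crossing each possibility with the mother AO and summing P(type AB): 1/4·0 + 1/2·1/4 + 1/4·1/2 = 1/4.
Similarly for Rh via the father's Rh distribution: P(Rh+) = 3/4.
Independent loci: 1/4 × 3/4 = 3/16.

3/16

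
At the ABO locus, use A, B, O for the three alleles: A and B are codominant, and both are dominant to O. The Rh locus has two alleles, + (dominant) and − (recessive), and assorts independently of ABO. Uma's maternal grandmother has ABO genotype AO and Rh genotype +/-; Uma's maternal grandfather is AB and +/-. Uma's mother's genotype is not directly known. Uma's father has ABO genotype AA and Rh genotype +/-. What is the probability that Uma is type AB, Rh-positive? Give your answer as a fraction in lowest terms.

3/16

Uma's mother's ABO genotype from AO × AB: 1/4 AA, 1/4 AB, 1/4 AO, 1/4 BO.
Crossing each possibility with the father AA and summing P(type AB): 1/4·0 + 1/4·1/2 + 1/4·0 + 1/4·1/2 = 1/4.
Similarly for Rh via the mother's Rh distribution: P(Rh+) = 3/4.
Independent loci: 1/4 × 3/4 = 3/16.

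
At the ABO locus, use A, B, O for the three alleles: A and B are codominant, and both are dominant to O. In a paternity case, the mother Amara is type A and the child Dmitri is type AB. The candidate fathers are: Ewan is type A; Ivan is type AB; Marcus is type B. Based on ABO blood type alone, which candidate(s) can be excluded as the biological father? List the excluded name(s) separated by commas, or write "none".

A candidate is excluded only if no genotype consistent with his phenotype could produce a type AB child with a type A mother.
Ewan (type A): no genotype consistent with that phenotype can produce a type-AB child with a type-A mother.

Ewan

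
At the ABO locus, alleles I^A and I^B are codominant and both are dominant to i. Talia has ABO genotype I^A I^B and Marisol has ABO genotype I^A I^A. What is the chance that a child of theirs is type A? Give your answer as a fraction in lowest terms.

ABO cross I^A I^B × I^A I^A → offspring phenotypes: 1/2 A, 1/2 AB.
So P(type A) = 1/2.

1/2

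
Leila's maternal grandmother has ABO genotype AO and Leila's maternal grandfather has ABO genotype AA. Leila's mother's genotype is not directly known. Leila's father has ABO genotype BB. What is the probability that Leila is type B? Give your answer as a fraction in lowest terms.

1/4

Leila's mother's ABO genotype from AO × AA: 1/2 AA, 1/2 AO.
Crossing each possibility with the father BB and summing P(type B): 1/2·0 + 1/2·1/2 = 1/4.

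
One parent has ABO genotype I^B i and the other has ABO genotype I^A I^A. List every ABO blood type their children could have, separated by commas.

A, AB

Gametes from I^B i × I^A I^A give offspring ABO genotypes I^A I^B, I^A i, i.e. phenotypes A, AB.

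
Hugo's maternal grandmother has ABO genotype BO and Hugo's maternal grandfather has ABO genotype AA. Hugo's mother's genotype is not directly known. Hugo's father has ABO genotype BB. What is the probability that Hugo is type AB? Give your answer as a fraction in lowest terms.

1/2

Hugo's mother's ABO genotype from BO × AA: 1/2 AB, 1/2 AO.
Crossing each possibility with the father BB and summing P(type AB): 1/2·1/2 + 1/2·1/2 = 1/2.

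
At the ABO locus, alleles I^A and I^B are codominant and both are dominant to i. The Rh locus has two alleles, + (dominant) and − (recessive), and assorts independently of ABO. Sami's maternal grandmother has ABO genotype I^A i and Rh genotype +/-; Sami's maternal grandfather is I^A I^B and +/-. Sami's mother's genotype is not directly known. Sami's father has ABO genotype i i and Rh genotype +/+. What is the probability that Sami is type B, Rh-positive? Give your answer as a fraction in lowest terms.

Sami's mother's ABO genotype from I^A i × I^A I^B: 1/4 I^A I^A, 1/4 I^A I^B, 1/4 I^A i, 1/4 I^B i.
Crossing each possibility with the father i i and summing P(type B): 1/4·0 + 1/4·1/2 + 1/4·0 + 1/4·1/2 = 1/4.
Similarly for Rh via the mother's Rh distribution: P(Rh+) = 1.
Independent loci: 1/4 × 1 = 1/4.

1/4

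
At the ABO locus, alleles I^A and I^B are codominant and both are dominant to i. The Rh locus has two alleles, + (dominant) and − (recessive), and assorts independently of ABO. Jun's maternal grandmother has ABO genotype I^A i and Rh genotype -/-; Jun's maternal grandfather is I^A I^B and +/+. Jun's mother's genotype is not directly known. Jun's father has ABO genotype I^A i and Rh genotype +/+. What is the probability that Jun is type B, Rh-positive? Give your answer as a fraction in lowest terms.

1/8

Jun's mother's ABO genotype from I^A i × I^A I^B: 1/4 I^A I^A, 1/4 I^A I^B, 1/4 I^A i, 1/4 I^B i.
Crossing each possibility with the father I^A i and summing P(type B): 1/4·0 + 1/4·1/4 + 1/4·0 + 1/4·1/4 = 1/8.
Similarly for Rh via the mother's Rh distribution: P(Rh+) = 1.
Independent loci: 1/8 × 1 = 1/8.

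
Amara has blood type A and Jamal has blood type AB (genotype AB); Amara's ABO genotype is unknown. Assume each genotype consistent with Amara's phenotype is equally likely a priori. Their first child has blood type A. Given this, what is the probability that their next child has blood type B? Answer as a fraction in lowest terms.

1/8

Possible genotypes: Amara ∈ {AA, AO}; Jamal ∈ {AB}.
Weight each parental genotype pair by prior × P(type-A child):
  AA × AB: posterior weight 1/2; P(next child type B) = 0.
  AO × AB: posterior weight 1/2; P(next child type B) = 1/4.
Weighted sum = 1/8.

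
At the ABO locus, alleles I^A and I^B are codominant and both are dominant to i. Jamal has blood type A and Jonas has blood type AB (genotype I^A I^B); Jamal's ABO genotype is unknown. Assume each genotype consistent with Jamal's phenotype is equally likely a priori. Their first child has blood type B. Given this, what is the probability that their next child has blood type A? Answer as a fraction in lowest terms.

Possible genotypes: Jamal ∈ {I^A I^A, I^A i}; Jonas ∈ {I^A I^B}.
Weight each parental genotype pair by prior × P(type-B child):
  I^A i × I^A I^B: posterior weight 1; P(next child type A) = 1/2.
Weighted sum = 1/2.

1/2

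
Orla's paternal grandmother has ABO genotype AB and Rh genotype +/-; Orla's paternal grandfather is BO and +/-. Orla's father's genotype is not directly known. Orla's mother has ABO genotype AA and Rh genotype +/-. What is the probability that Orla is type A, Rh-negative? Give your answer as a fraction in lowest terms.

1/8

Orla's father's ABO genotype from AB × BO: 1/4 AB, 1/4 AO, 1/4 BB, 1/4 BO.
Crossing each possibility with the mother AA and summing P(type A): 1/4·1/2 + 1/4·1 + 1/4·0 + 1/4·1/2 = 1/2.
Similarly for Rh via the father's Rh distribution: P(Rh-) = 1/4.
Independent loci: 1/2 × 1/4 = 1/8.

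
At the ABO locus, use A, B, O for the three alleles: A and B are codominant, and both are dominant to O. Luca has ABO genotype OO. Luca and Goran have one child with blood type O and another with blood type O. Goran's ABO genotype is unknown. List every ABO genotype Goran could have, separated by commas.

For each candidate genotype of Goran, check whether crossing it with OO can produce every observed child phenotype.
  AA → possible child types {A} ✗
  AB → possible child types {A, B} ✗
  AO → possible child types {O, A} ✓
  BB → possible child types {B} ✗
  BO → possible child types {O, B} ✓
  OO → possible child types {O} ✓

AO, BO, OO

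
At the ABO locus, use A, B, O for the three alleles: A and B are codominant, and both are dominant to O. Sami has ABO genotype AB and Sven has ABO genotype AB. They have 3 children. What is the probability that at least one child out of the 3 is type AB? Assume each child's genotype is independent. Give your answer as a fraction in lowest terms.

7/8

ABO cross AB × AB → 1/4 A, 1/4 B, 1/2 AB.
So P(type AB) = 1/2 per child.
P(none) = (1/2)^3 = 1/8; P(at least one) = 1 − 1/8 = 7/8.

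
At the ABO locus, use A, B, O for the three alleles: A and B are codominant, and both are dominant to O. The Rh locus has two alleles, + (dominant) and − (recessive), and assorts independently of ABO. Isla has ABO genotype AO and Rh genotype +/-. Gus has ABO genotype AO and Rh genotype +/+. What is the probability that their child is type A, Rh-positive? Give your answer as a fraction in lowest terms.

ABO cross AO × AO → offspring phenotypes: 1/4 O, 3/4 A.
Rh cross +/- × +/+ → 1 Rh+.
Independent loci: P(type A, Rh-positive) = 3/4 × 1 = 3/4.

3/4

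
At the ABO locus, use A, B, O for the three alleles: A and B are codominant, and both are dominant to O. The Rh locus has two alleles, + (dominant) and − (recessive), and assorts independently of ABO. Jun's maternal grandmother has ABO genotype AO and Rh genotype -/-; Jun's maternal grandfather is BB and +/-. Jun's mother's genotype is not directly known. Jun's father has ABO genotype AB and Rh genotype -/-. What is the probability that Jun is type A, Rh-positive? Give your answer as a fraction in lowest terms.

Jun's mother's ABO genotype from AO × BB: 1/2 AB, 1/2 BO.
Crossing each possibility with the father AB and summing P(type A): 1/2·1/4 + 1/2·1/4 = 1/4.
Similarly for Rh via the mother's Rh distribution: P(Rh+) = 1/4.
Independent loci: 1/4 × 1/4 = 1/16.

1/16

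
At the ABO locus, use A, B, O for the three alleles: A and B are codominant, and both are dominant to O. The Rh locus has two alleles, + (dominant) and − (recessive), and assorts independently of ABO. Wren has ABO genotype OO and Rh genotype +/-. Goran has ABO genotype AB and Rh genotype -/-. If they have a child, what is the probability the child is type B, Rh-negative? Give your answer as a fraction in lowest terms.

1/4

ABO cross OO × AB → offspring phenotypes: 1/2 A, 1/2 B.
Rh cross +/- × -/- → 1/2 Rh+, 1/2 Rh-.
Independent loci: P(type B, Rh-negative) = 1/2 × 1/2 = 1/4.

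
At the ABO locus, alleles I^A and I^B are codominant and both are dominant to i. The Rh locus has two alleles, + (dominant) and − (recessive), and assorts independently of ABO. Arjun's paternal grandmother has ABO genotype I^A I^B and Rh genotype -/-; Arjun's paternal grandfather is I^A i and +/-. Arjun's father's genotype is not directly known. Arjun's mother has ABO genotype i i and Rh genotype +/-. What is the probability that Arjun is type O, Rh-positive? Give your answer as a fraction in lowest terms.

Arjun's father's ABO genotype from I^A I^B × I^A i: 1/4 I^A I^A, 1/4 I^A I^B, 1/4 I^A i, 1/4 I^B i.
Crossing each possibility with the mother i i and summing P(type O): 1/4·0 + 1/4·0 + 1/4·1/2 + 1/4·1/2 = 1/4.
Similarly for Rh via the father's Rh distribution: P(Rh+) = 5/8.
Independent loci: 1/4 × 5/8 = 5/32.

5/32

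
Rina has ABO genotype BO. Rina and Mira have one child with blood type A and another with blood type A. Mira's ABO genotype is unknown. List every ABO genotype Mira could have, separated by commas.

For each candidate genotype of Mira, check whether crossing it with BO can produce every observed child phenotype.
  AA → possible child types {A, AB} ✓
  AB → possible child types {A, B, AB} ✓
  AO → possible child types {O, A, B, AB} ✓
  BB → possible child types {B} ✗
  BO → possible child types {O, B} ✗
  OO → possible child types {O, B} ✗

AA, AB, AO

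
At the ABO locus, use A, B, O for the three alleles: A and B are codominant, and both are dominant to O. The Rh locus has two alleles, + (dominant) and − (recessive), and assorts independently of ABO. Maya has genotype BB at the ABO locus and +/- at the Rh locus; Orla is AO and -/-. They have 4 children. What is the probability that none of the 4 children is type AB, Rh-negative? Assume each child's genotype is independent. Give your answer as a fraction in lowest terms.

ABO cross BB × AO → 1/2 B, 1/2 AB.
Rh cross +/- × -/- → 1/2 Rh+, 1/2 Rh-; so P(type AB, Rh-negative) = 1/2 × 1/2 = 1/4 per child.
P(not type AB, Rh-negative) = 3/4 for one child; (3/4)^4 = 81/256.

81/256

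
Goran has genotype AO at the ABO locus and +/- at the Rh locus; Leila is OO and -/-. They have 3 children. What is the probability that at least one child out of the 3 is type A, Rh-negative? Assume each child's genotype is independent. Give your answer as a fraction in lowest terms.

37/64

ABO cross AO × OO → 1/2 O, 1/2 A.
Rh cross +/- × -/- → 1/2 Rh+, 1/2 Rh-; so P(type A, Rh-negative) = 1/2 × 1/2 = 1/4 per child.
P(none) = (3/4)^3 = 27/64; P(at least one) = 1 − 27/64 = 37/64.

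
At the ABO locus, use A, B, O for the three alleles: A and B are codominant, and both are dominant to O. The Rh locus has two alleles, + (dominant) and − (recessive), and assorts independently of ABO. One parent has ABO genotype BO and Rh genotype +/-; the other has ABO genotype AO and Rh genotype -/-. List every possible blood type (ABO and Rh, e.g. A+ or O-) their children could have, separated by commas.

Gametes from BO × AO give offspring ABO genotypes AB, AO, BO, OO, i.e. phenotypes O, A, B, AB.
Rh cross +/- × -/- → phenotypes Rh+, Rh-.
Combining independently: O+, O-, A+, A-, B+, B-, AB+, AB-.

O+, O-, A+, A-, B+, B-, AB+, AB-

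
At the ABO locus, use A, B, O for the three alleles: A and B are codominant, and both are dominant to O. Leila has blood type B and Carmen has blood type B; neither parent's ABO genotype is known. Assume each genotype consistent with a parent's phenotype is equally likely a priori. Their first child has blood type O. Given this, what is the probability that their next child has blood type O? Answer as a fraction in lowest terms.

1/4

Possible genotypes: Leila ∈ {BB, BO}; Carmen ∈ {BB, BO}.
Weight each parental genotype pair by prior × P(type-O child):
  BO × BO: posterior weight 1; P(next child type O) = 1/4.
Weighted sum = 1/4.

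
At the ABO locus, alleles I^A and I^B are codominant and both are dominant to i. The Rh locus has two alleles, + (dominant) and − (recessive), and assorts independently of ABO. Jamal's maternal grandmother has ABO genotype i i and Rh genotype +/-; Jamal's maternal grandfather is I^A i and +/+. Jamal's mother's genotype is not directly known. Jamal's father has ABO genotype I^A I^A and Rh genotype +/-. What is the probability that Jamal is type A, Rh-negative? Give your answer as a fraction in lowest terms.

1/8

Jamal's mother's ABO genotype from i i × I^A i: 1/2 I^A i, 1/2 i i.
Crossing each possibility with the father I^A I^A and summing P(type A): 1/2·1 + 1/2·1 = 1.
Similarly for Rh via the mother's Rh distribution: P(Rh-) = 1/8.
Independent loci: 1 × 1/8 = 1/8.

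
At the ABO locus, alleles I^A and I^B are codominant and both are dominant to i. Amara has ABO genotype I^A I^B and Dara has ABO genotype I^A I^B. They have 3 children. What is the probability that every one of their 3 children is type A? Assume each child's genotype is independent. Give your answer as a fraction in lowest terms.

ABO cross I^A I^B × I^A I^B → 1/4 A, 1/4 B, 1/2 AB.
So P(type A) = 1/4 per child.
All 3 independent: (1/4)^3 = 1/64.

1/64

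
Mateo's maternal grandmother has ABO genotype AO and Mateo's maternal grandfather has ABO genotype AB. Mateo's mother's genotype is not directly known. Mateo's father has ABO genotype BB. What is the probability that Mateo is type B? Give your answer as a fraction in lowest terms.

Mateo's mother's ABO genotype from AO × AB: 1/4 AA, 1/4 AB, 1/4 AO, 1/4 BO.
Crossing each possibility with the father BB and summing P(type B): 1/4·0 + 1/4·1/2 + 1/4·1/2 + 1/4·1 = 1/2.

1/2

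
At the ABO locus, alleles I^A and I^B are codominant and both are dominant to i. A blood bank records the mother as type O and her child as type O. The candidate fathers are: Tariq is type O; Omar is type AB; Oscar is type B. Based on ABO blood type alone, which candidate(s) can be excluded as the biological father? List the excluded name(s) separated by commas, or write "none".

Omar

A candidate is excluded only if no genotype consistent with his phenotype could produce a type O child with a type O mother.
Omar (type AB): no genotype consistent with that phenotype can produce a type-O child with a type-O mother.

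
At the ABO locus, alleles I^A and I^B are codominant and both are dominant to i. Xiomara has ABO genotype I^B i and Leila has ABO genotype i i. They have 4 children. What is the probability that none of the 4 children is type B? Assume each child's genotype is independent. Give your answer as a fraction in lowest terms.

ABO cross I^B i × i i → 1/2 O, 1/2 B.
So P(type B) = 1/2 per child.
P(not type B) = 1/2 for one child; (1/2)^4 = 1/16.

1/16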